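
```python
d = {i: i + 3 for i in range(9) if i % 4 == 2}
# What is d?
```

{2: 5, 6: 9}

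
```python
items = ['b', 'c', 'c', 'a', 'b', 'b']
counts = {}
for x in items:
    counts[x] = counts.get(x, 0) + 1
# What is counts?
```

Initial: counts = {}, items = ['b', 'c', 'c', 'a', 'b', 'b']
See 'b': counts = {'b': 1}
See 'c': counts = {'b': 1, 'c': 1}
See 'c': counts = {'b': 1, 'c': 2}
See 'a': counts = {'b': 1, 'c': 2, 'a': 1}
See 'b': counts = {'b': 2, 'c': 2, 'a': 1}
See 'b': counts = {'b': 3, 'c': 2, 'a': 1}

{'b': 3, 'c': 2, 'a': 1}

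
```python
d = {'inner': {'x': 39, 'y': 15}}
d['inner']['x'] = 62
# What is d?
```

After line 1: d = {'inner': {'x': 39, 'y': 15}}
After line 2 (inner x overwritten): d = {'inner': {'x': 62, 'y': 15}}

{'inner': {'x': 62, 'y': 15}}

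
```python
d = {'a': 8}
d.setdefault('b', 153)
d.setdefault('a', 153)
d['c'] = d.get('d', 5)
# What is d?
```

After line 1: d = {'a': 8}
After line 2 (setdefault adds 'b'=153): d = {'a': 8, 'b': 153}
After line 3 (setdefault 'a' no-op, already exists): d = {'a': 8, 'b': 153}
After line 4 (get('d', 5) returns default since 'd' not in d): d = {'a': 8, 'b': 153, 'c': 5}

{'a': 8, 'b': 153, 'c': 5}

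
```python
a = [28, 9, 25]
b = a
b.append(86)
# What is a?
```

After line 1: a = [28, 9, 25]
After line 2 (b = a is an alias, same object): a = [28, 9, 25], b = [28, 9, 25]
After line 3 (b.append mutates the shared list): a = [28, 9, 25, 86], b = [28, 9, 25, 86]

[28, 9, 25, 86]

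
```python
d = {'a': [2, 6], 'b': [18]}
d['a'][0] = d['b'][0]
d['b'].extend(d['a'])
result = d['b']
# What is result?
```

After line 1: d = {'a': [2, 6], 'b': [18]}
After line 2 (a[0] = b[0] = 18): d = {'a': [18, 6], 'b': [18]}
After line 3 (b.extend(a) appends [18, 6]): d = {'a': [18, 6], 'b': [18, 18, 6]}
After line 4: result = d['b'] = [18, 18, 6]

[18, 18, 6]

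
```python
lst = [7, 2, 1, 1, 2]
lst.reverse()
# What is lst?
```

[2, 1, 1, 2, 7]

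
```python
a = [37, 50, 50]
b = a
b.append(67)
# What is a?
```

After line 1: a = [37, 50, 50]
After line 2 (b = a is an alias, same object): a = [37, 50, 50], b = [37, 50, 50]
After line 3 (b.append mutates the shared list): a = [37, 50, 50, 67], b = [37, 50, 50, 67]

[37, 50, 50, 67]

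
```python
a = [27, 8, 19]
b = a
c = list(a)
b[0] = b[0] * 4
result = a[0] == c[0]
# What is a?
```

After line 1: a = [27, 8, 19]
After line 2 (b = a, alias): a = [27, 8, 19], b = [27, 8, 19]
After line 3 (c = list(a) is a copy, new object): c = [27, 8, 19]
After line 4 (b[0] = 27 * 4 = 108; mutates shared a/b): a = b = [108, 8, 19], c = [27, 8, 19]
After line 5 (a[0] = 108, c[0] = 27; result = False)

[108, 8, 19]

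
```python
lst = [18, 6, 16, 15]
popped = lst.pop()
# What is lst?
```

[18, 6, 16]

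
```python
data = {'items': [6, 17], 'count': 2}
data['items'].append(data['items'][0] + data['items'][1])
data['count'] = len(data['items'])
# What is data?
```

After line 1: data = {'items': [6, 17], 'count': 2}
After line 2 (append 6 + 17 = 23): data = {'items': [6, 17, 23], 'count': 2}
After line 3 (count = len(items) = 3): data = {'items': [6, 17, 23], 'count': 3}

{'items': [6, 17, 23], 'count': 3}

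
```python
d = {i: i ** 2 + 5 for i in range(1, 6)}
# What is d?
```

{1: 6, 2: 9, 3: 14, 4: 21, 5: 30}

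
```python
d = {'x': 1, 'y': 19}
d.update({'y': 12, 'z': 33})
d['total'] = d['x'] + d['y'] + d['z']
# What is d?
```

After line 1: d = {'x': 1, 'y': 19}
After line 2 (y overwritten, z added): d = {'x': 1, 'y': 12, 'z': 33}
After line 3 (total = 1 + 12 + 33 = 46): d = {'x': 1, 'y': 12, 'z': 33, 'total': 46}

{'x': 1, 'y': 12, 'z': 33, 'total': 46}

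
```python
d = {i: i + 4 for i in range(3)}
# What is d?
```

{0: 4, 1: 5, 2: 6}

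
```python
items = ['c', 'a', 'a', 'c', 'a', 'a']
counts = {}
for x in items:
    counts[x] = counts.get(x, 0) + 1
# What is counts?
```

Initial: counts = {}, items = ['c', 'a', 'a', 'c', 'a', 'a']
See 'c': counts = {'c': 1}
See 'a': counts = {'c': 1, 'a': 1}
See 'a': counts = {'c': 1, 'a': 2}
See 'c': counts = {'c': 2, 'a': 2}
See 'a': counts = {'c': 2, 'a': 3}
See 'a': counts = {'c': 2, 'a': 4}

{'c': 2, 'a': 4}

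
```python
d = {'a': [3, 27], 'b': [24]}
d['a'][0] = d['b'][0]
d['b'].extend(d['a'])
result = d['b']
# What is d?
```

After line 1: d = {'a': [3, 27], 'b': [24]}
After line 2 (a[0] = b[0] = 24): d = {'a': [24, 27], 'b': [24]}
After line 3 (b.extend(a) appends [24, 27]): d = {'a': [24, 27], 'b': [24, 24, 27]}
After line 4: result = d['b'] = [24, 24, 27]

{'a': [24, 27], 'b': [24, 24, 27]}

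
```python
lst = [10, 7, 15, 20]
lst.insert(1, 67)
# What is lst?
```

[10, 67, 7, 15, 20]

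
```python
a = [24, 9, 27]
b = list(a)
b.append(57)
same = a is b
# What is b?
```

After line 1: a = [24, 9, 27]
After line 2 (b = list(a) is a shallow copy, new object): a = [24, 9, 27], b = [24, 9, 27]
After line 3 (append only mutates b): a = [24, 9, 27], b = [24, 9, 27, 57]
After line 4 (same = a is b; different objects -> False): same = False

[24, 9, 27, 57]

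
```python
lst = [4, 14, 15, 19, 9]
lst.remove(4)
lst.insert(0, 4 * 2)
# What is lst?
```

After line 1: lst = [4, 14, 15, 19, 9]
After line 2 (remove first 4): lst = [14, 15, 19, 9]
After line 3 (insert 8 at index 0): lst = [8, 14, 15, 19, 9]

[8, 14, 15, 19, 9]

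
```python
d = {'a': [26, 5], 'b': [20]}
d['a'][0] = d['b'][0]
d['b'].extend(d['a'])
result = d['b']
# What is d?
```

After line 1: d = {'a': [26, 5], 'b': [20]}
After line 2 (a[0] = b[0] = 20): d = {'a': [20, 5], 'b': [20]}
After line 3 (b.extend(a) appends [20, 5]): d = {'a': [20, 5], 'b': [20, 20, 5]}
After line 4: result = d['b'] = [20, 20, 5]

{'a': [20, 5], 'b': [20, 20, 5]}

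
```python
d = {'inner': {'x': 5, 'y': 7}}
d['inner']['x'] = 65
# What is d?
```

After line 1: d = {'inner': {'x': 5, 'y': 7}}
After line 2 (inner x overwritten): d = {'inner': {'x': 65, 'y': 7}}

{'inner': {'x': 65, 'y': 7}}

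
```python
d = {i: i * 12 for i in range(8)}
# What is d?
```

{0: 0, 1: 12, 2: 24, 3: 36, 4: 48, 5: 60, 6: 72, 7: 84}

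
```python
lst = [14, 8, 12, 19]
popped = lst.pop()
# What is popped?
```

19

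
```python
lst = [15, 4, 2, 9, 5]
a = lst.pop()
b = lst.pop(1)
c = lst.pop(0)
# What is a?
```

After line 1: lst = [15, 4, 2, 9, 5]
After line 2 (pop() -> a = 5): lst = [15, 4, 2, 9]
After line 3 (pop(1) -> b = 4): lst = [15, 2, 9]
After line 4 (pop(0) -> c = 15): lst = [2, 9]

5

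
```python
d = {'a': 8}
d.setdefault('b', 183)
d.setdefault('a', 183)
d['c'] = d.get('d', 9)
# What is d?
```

After line 1: d = {'a': 8}
After line 2 (setdefault adds 'b'=183): d = {'a': 8, 'b': 183}
After line 3 (setdefault 'a' no-op, already exists): d = {'a': 8, 'b': 183}
After line 4 (get('d', 9) returns default since 'd' not in d): d = {'a': 8, 'b': 183, 'c': 9}

{'a': 8, 'b': 183, 'c': 9}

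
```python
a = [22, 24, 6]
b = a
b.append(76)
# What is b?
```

After line 1: a = [22, 24, 6]
After line 2 (b = a is an alias, same object): a = [22, 24, 6], b = [22, 24, 6]
After line 3 (b.append mutates the shared list): a = [22, 24, 6, 76], b = [22, 24, 6, 76]

[22, 24, 6, 76]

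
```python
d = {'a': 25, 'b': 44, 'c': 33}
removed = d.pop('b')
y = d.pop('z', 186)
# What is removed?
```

After line 1: d = {'a': 25, 'b': 44, 'c': 33}
After line 2 (pop 'b' returns 44): d = {'a': 25, 'c': 33}, removed = 44
After line 3 (pop 'z' missing, returns default 186): d = {'a': 25, 'c': 33}, y = 186

44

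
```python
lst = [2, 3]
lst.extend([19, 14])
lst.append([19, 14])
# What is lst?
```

After line 1: lst = [2, 3]
After line 2 (extend unpacks [19, 14]): lst = [2, 3, 19, 14]
After line 3 (append adds [19, 14] as single element): lst = [2, 3, 19, 14, [19, 14]]

[2, 3, 19, 14, [19, 14]]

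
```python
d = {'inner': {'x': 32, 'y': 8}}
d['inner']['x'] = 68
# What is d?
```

After line 1: d = {'inner': {'x': 32, 'y': 8}}
After line 2 (inner x overwritten): d = {'inner': {'x': 68, 'y': 8}}

{'inner': {'x': 68, 'y': 8}}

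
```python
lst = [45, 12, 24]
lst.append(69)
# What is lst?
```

[45, 12, 24, 69]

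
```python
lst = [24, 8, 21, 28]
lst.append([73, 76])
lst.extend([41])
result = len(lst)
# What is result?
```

After line 1: lst = [24, 8, 21, 28]
After line 2 (append adds [73, 76] as single element): lst = [24, 8, 21, 28, [73, 76]]
After line 3 (extend unpacks [41], adds 41): lst = [24, 8, 21, 28, [73, 76], 41]
After line 4: result = len(lst) = 6

6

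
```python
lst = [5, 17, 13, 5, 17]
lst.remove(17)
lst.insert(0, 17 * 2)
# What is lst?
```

After line 1: lst = [5, 17, 13, 5, 17]
After line 2 (remove first 17): lst = [5, 13, 5, 17]
After line 3 (insert 34 at index 0): lst = [34, 5, 13, 5, 17]

[34, 5, 13, 5, 17]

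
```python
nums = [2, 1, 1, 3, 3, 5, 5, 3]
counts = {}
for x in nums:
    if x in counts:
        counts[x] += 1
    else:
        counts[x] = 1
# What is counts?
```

Initial: counts = {}, nums = [2, 1, 1, 3, 3, 5, 5, 3]
See 2: counts = {2: 1}
See 1: counts = {2: 1, 1: 1}
See 1: counts = {2: 1, 1: 2}
See 3: counts = {2: 1, 1: 2, 3: 1}
See 3: counts = {2: 1, 1: 2, 3: 2}
See 5: counts = {2: 1, 1: 2, 3: 2, 5: 1}
See 5: counts = {2: 1, 1: 2, 3: 2, 5: 2}
See 3: counts = {2: 1, 1: 2, 3: 3, 5: 2}

{2: 1, 1: 2, 3: 3, 5: 2}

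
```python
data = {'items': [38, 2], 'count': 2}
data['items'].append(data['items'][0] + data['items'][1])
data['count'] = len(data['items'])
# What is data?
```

After line 1: data = {'items': [38, 2], 'count': 2}
After line 2 (append 38 + 2 = 40): data = {'items': [38, 2, 40], 'count': 2}
After line 3 (count = len(items) = 3): data = {'items': [38, 2, 40], 'count': 3}

{'items': [38, 2, 40], 'count': 3}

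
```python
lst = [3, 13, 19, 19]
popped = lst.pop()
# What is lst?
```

[3, 13, 19]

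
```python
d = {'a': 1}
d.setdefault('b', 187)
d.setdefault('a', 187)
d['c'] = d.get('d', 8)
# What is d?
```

After line 1: d = {'a': 1}
After line 2 (setdefault adds 'b'=187): d = {'a': 1, 'b': 187}
After line 3 (setdefault 'a' no-op, already exists): d = {'a': 1, 'b': 187}
After line 4 (get('d', 8) returns default since 'd' not in d): d = {'a': 1, 'b': 187, 'c': 8}

{'a': 1, 'b': 187, 'c': 8}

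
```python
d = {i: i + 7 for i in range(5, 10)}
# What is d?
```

{5: 12, 6: 13, 7: 14, 8: 15, 9: 16}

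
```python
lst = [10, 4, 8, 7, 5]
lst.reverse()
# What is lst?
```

[5, 7, 8, 4, 10]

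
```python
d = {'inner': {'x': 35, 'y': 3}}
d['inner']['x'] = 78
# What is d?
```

After line 1: d = {'inner': {'x': 35, 'y': 3}}
After line 2 (inner x overwritten): d = {'inner': {'x': 78, 'y': 3}}

{'inner': {'x': 78, 'y': 3}}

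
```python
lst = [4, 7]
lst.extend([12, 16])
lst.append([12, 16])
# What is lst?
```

After line 1: lst = [4, 7]
After line 2 (extend unpacks [12, 16]): lst = [4, 7, 12, 16]
After line 3 (append adds [12, 16] as single element): lst = [4, 7, 12, 16, [12, 16]]

[4, 7, 12, 16, [12, 16]]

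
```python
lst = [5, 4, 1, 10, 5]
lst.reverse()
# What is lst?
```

[5, 10, 1, 4, 5]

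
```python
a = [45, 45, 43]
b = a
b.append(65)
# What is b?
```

After line 1: a = [45, 45, 43]
After line 2 (b = a is an alias, same object): a = [45, 45, 43], b = [45, 45, 43]
After line 3 (b.append mutates the shared list): a = [45, 45, 43, 65], b = [45, 45, 43, 65]

[45, 45, 43, 65]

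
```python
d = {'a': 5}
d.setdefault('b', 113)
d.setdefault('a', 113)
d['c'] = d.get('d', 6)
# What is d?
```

After line 1: d = {'a': 5}
After line 2 (setdefault adds 'b'=113): d = {'a': 5, 'b': 113}
After line 3 (setdefault 'a' no-op, already exists): d = {'a': 5, 'b': 113}
After line 4 (get('d', 6) returns default since 'd' not in d): d = {'a': 5, 'b': 113, 'c': 6}

{'a': 5, 'b': 113, 'c': 6}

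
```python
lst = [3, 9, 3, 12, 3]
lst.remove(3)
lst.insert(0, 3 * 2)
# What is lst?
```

After line 1: lst = [3, 9, 3, 12, 3]
After line 2 (remove first 3): lst = [9, 3, 12, 3]
After line 3 (insert 6 at index 0): lst = [6, 9, 3, 12, 3]

[6, 9, 3, 12, 3]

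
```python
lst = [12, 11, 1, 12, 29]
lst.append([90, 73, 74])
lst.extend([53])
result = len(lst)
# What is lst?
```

After line 1: lst = [12, 11, 1, 12, 29]
After line 2 (append adds [90, 73, 74] as single element): lst = [12, 11, 1, 12, 29, [90, 73, 74]]
After line 3 (extend unpacks [53], adds 53): lst = [12, 11, 1, 12, 29, [90, 73, 74], 53]
After line 4: result = len(lst) = 7

[12, 11, 1, 12, 29, [90, 73, 74], 53]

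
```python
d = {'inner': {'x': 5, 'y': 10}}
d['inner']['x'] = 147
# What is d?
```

After line 1: d = {'inner': {'x': 5, 'y': 10}}
After line 2 (inner x overwritten): d = {'inner': {'x': 147, 'y': 10}}

{'inner': {'x': 147, 'y': 10}}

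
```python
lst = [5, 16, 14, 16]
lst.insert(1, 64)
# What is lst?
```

[5, 64, 16, 14, 16]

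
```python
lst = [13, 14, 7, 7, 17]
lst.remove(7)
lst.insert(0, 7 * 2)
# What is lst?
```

After line 1: lst = [13, 14, 7, 7, 17]
After line 2 (remove first 7): lst = [13, 14, 7, 17]
After line 3 (insert 14 at index 0): lst = [14, 13, 14, 7, 17]

[14, 13, 14, 7, 17]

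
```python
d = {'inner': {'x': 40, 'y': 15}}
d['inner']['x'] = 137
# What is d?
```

After line 1: d = {'inner': {'x': 40, 'y': 15}}
After line 2 (inner x overwritten): d = {'inner': {'x': 137, 'y': 15}}

{'inner': {'x': 137, 'y': 15}}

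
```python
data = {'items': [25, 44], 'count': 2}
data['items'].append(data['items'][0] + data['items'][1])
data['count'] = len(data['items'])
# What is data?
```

After line 1: data = {'items': [25, 44], 'count': 2}
After line 2 (append 25 + 44 = 69): data = {'items': [25, 44, 69], 'count': 2}
After line 3 (count = len(items) = 3): data = {'items': [25, 44, 69], 'count': 3}

{'items': [25, 44, 69], 'count': 3}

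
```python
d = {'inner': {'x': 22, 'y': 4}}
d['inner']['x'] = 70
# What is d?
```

After line 1: d = {'inner': {'x': 22, 'y': 4}}
After line 2 (inner x overwritten): d = {'inner': {'x': 70, 'y': 4}}

{'inner': {'x': 70, 'y': 4}}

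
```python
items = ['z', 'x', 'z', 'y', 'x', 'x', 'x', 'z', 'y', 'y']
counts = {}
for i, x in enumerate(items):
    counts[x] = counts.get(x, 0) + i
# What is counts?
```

Initial: counts = {}, items = ['z', 'x', 'z', 'y', 'x', 'x', 'x', 'z', 'y', 'y']
i=0, x='z': counts = {'z': 0}
i=1, x='x': counts = {'z': 0, 'x': 1}
i=2, x='z': counts = {'z': 2, 'x': 1}
i=3, x='y': counts = {'z': 2, 'x': 1, 'y': 3}
i=4, x='x': counts = {'z': 2, 'x': 5, 'y': 3}
i=5, x='x': counts = {'z': 2, 'x': 10, 'y': 3}
i=6, x='x': counts = {'z': 2, 'x': 16, 'y': 3}
i=7, x='z': counts = {'z': 9, 'x': 16, 'y': 3}
i=8, x='y': counts = {'z': 9, 'x': 16, 'y': 11}
i=9, x='y': counts = {'z': 9, 'x': 16, 'y': 20}

{'z': 9, 'x': 16, 'y': 20}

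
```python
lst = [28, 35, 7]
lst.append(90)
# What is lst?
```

[28, 35, 7, 90]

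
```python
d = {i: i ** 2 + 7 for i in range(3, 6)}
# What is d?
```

{3: 16, 4: 23, 5: 32}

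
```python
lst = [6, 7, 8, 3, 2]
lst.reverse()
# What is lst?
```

[2, 3, 8, 7, 6]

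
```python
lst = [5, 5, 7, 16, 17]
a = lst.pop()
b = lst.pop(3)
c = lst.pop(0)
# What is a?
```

After line 1: lst = [5, 5, 7, 16, 17]
After line 2 (pop() -> a = 17): lst = [5, 5, 7, 16]
After line 3 (pop(3) -> b = 16): lst = [5, 5, 7]
After line 4 (pop(0) -> c = 5): lst = [5, 7]

17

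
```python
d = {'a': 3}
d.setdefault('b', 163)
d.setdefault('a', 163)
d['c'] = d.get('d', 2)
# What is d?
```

After line 1: d = {'a': 3}
After line 2 (setdefault adds 'b'=163): d = {'a': 3, 'b': 163}
After line 3 (setdefault 'a' no-op, already exists): d = {'a': 3, 'b': 163}
After line 4 (get('d', 2) returns default since 'd' not in d): d = {'a': 3, 'b': 163, 'c': 2}

{'a': 3, 'b': 163, 'c': 2}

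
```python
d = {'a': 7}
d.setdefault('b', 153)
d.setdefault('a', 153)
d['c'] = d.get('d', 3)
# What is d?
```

After line 1: d = {'a': 7}
After line 2 (setdefault adds 'b'=153): d = {'a': 7, 'b': 153}
After line 3 (setdefault 'a' no-op, already exists): d = {'a': 7, 'b': 153}
After line 4 (get('d', 3) returns default since 'd' not in d): d = {'a': 7, 'b': 153, 'c': 3}

{'a': 7, 'b': 153, 'c': 3}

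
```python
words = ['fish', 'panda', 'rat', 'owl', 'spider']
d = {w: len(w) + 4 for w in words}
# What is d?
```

{'fish': 8, 'panda': 9, 'rat': 7, 'owl': 7, 'spider': 10}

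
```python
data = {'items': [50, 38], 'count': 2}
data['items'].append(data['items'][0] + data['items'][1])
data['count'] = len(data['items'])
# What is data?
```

After line 1: data = {'items': [50, 38], 'count': 2}
After line 2 (append 50 + 38 = 88): data = {'items': [50, 38, 88], 'count': 2}
After line 3 (count = len(items) = 3): data = {'items': [50, 38, 88], 'count': 3}

{'items': [50, 38, 88], 'count': 3}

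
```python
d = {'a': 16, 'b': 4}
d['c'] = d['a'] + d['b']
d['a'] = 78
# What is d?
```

After line 1: d = {'a': 16, 'b': 4}
After line 2 (d['c'] = 16 + 4): d = {'a': 16, 'b': 4, 'c': 20}
After line 3: d = {'a': 78, 'b': 4, 'c': 20}

{'a': 78, 'b': 4, 'c': 20}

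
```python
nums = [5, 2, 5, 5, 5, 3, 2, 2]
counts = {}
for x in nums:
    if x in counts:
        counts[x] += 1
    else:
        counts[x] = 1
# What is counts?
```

Initial: counts = {}, nums = [5, 2, 5, 5, 5, 3, 2, 2]
See 5: counts = {5: 1}
See 2: counts = {5: 1, 2: 1}
See 5: counts = {5: 2, 2: 1}
See 5: counts = {5: 3, 2: 1}
See 5: counts = {5: 4, 2: 1}
See 3: counts = {5: 4, 2: 1, 3: 1}
See 2: counts = {5: 4, 2: 2, 3: 1}
See 2: counts = {5: 4, 2: 3, 3: 1}

{5: 4, 2: 3, 3: 1}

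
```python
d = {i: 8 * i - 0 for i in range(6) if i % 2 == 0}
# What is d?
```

{0: 0, 2: 16, 4: 32}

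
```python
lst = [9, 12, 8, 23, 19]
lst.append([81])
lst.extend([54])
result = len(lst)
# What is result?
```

After line 1: lst = [9, 12, 8, 23, 19]
After line 2 (append adds [81] as single element): lst = [9, 12, 8, 23, 19, [81]]
After line 3 (extend unpacks [54], adds 54): lst = [9, 12, 8, 23, 19, [81], 54]
After line 4: result = len(lst) = 7

7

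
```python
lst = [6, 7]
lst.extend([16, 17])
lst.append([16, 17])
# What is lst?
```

After line 1: lst = [6, 7]
After line 2 (extend unpacks [16, 17]): lst = [6, 7, 16, 17]
After line 3 (append adds [16, 17] as single element): lst = [6, 7, 16, 17, [16, 17]]

[6, 7, 16, 17, [16, 17]]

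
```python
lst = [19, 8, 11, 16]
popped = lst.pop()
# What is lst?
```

[19, 8, 11]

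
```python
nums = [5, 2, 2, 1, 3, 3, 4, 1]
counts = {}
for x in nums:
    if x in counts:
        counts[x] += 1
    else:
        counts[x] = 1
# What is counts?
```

Initial: counts = {}, nums = [5, 2, 2, 1, 3, 3, 4, 1]
See 5: counts = {5: 1}
See 2: counts = {5: 1, 2: 1}
See 2: counts = {5: 1, 2: 2}
See 1: counts = {5: 1, 2: 2, 1: 1}
See 3: counts = {5: 1, 2: 2, 1: 1, 3: 1}
See 3: counts = {5: 1, 2: 2, 1: 1, 3: 2}
See 4: counts = {5: 1, 2: 2, 1: 1, 3: 2, 4: 1}
See 1: counts = {5: 1, 2: 2, 1: 2, 3: 2, 4: 1}

{5: 1, 2: 2, 1: 2, 3: 2, 4: 1}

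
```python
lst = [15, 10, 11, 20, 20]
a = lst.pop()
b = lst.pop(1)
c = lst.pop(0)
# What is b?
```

After line 1: lst = [15, 10, 11, 20, 20]
After line 2 (pop() -> a = 20): lst = [15, 10, 11, 20]
After line 3 (pop(1) -> b = 10): lst = [15, 11, 20]
After line 4 (pop(0) -> c = 15): lst = [11, 20]

10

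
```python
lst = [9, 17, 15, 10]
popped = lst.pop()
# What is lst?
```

[9, 17, 15]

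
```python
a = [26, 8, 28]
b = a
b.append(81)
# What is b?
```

After line 1: a = [26, 8, 28]
After line 2 (b = a is an alias, same object): a = [26, 8, 28], b = [26, 8, 28]
After line 3 (b.append mutates the shared list): a = [26, 8, 28, 81], b = [26, 8, 28, 81]

[26, 8, 28, 81]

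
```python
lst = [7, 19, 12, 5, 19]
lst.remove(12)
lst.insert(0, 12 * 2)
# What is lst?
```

After line 1: lst = [7, 19, 12, 5, 19]
After line 2 (remove first 12): lst = [7, 19, 5, 19]
After line 3 (insert 24 at index 0): lst = [24, 7, 19, 5, 19]

[24, 7, 19, 5, 19]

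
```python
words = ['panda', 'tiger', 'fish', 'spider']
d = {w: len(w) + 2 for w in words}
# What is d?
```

{'panda': 7, 'tiger': 7, 'fish': 6, 'spider': 8}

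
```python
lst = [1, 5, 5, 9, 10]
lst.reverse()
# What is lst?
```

[10, 9, 5, 5, 1]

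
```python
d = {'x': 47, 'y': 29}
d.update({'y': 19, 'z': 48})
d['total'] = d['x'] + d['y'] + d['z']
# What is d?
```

After line 1: d = {'x': 47, 'y': 29}
After line 2 (y overwritten, z added): d = {'x': 47, 'y': 19, 'z': 48}
After line 3 (total = 47 + 19 + 48 = 114): d = {'x': 47, 'y': 19, 'z': 48, 'total': 114}

{'x': 47, 'y': 19, 'z': 48, 'total': 114}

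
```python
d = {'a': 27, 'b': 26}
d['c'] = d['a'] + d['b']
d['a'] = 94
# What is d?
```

After line 1: d = {'a': 27, 'b': 26}
After line 2 (d['c'] = 27 + 26): d = {'a': 27, 'b': 26, 'c': 53}
After line 3: d = {'a': 94, 'b': 26, 'c': 53}

{'a': 94, 'b': 26, 'c': 53}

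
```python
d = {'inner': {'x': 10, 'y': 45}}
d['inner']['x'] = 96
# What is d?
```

After line 1: d = {'inner': {'x': 10, 'y': 45}}
After line 2 (inner x overwritten): d = {'inner': {'x': 96, 'y': 45}}

{'inner': {'x': 96, 'y': 45}}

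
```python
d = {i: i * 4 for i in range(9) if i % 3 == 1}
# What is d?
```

{1: 4, 4: 16, 7: 28}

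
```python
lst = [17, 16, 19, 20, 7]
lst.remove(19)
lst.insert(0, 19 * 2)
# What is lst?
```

After line 1: lst = [17, 16, 19, 20, 7]
After line 2 (remove first 19): lst = [17, 16, 20, 7]
After line 3 (insert 38 at index 0): lst = [38, 17, 16, 20, 7]

[38, 17, 16, 20, 7]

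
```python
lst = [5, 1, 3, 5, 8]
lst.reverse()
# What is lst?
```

[8, 5, 3, 1, 5]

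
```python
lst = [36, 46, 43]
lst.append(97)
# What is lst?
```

[36, 46, 43, 97]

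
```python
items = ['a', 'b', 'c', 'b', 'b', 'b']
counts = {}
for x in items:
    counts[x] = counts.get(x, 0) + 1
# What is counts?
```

Initial: counts = {}, items = ['a', 'b', 'c', 'b', 'b', 'b']
See 'a': counts = {'a': 1}
See 'b': counts = {'a': 1, 'b': 1}
See 'c': counts = {'a': 1, 'b': 1, 'c': 1}
See 'b': counts = {'a': 1, 'b': 2, 'c': 1}
See 'b': counts = {'a': 1, 'b': 3, 'c': 1}
See 'b': counts = {'a': 1, 'b': 4, 'c': 1}

{'a': 1, 'b': 4, 'c': 1}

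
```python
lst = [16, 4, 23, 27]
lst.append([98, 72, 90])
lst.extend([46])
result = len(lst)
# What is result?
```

After line 1: lst = [16, 4, 23, 27]
After line 2 (append adds [98, 72, 90] as single element): lst = [16, 4, 23, 27, [98, 72, 90]]
After line 3 (extend unpacks [46], adds 46): lst = [16, 4, 23, 27, [98, 72, 90], 46]
After line 4: result = len(lst) = 6

6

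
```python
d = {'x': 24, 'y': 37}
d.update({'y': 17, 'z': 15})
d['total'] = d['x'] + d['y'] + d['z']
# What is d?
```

After line 1: d = {'x': 24, 'y': 37}
After line 2 (y overwritten, z added): d = {'x': 24, 'y': 17, 'z': 15}
After line 3 (total = 24 + 17 + 15 = 56): d = {'x': 24, 'y': 17, 'z': 15, 'total': 56}

{'x': 24, 'y': 17, 'z': 15, 'total': 56}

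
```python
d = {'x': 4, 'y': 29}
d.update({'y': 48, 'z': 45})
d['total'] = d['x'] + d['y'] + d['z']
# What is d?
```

After line 1: d = {'x': 4, 'y': 29}
After line 2 (y overwritten, z added): d = {'x': 4, 'y': 48, 'z': 45}
After line 3 (total = 4 + 48 + 45 = 97): d = {'x': 4, 'y': 48, 'z': 45, 'total': 97}

{'x': 4, 'y': 48, 'z': 45, 'total': 97}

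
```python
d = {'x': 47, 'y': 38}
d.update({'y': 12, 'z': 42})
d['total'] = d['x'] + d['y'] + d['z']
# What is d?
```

After line 1: d = {'x': 47, 'y': 38}
After line 2 (y overwritten, z added): d = {'x': 47, 'y': 12, 'z': 42}
After line 3 (total = 47 + 12 + 42 = 101): d = {'x': 47, 'y': 12, 'z': 42, 'total': 101}

{'x': 47, 'y': 12, 'z': 42, 'total': 101}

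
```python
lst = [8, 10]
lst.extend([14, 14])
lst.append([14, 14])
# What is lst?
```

After line 1: lst = [8, 10]
After line 2 (extend unpacks [14, 14]): lst = [8, 10, 14, 14]
After line 3 (append adds [14, 14] as single element): lst = [8, 10, 14, 14, [14, 14]]

[8, 10, 14, 14, [14, 14]]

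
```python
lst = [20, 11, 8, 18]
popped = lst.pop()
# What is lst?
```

[20, 11, 8]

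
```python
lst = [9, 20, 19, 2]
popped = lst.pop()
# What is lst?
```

[9, 20, 19]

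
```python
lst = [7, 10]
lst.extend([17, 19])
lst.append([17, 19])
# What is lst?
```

After line 1: lst = [7, 10]
After line 2 (extend unpacks [17, 19]): lst = [7, 10, 17, 19]
After line 3 (append adds [17, 19] as single element): lst = [7, 10, 17, 19, [17, 19]]

[7, 10, 17, 19, [17, 19]]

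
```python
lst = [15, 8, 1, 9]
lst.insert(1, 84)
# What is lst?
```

[15, 84, 8, 1, 9]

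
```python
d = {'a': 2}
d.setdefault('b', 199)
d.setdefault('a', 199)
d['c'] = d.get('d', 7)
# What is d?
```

After line 1: d = {'a': 2}
After line 2 (setdefault adds 'b'=199): d = {'a': 2, 'b': 199}
After line 3 (setdefault 'a' no-op, already exists): d = {'a': 2, 'b': 199}
After line 4 (get('d', 7) returns default since 'd' not in d): d = {'a': 2, 'b': 199, 'c': 7}

{'a': 2, 'b': 199, 'c': 7}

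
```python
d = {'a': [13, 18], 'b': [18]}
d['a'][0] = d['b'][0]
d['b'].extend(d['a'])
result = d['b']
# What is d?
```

After line 1: d = {'a': [13, 18], 'b': [18]}
After line 2 (a[0] = b[0] = 18): d = {'a': [18, 18], 'b': [18]}
After line 3 (b.extend(a) appends [18, 18]): d = {'a': [18, 18], 'b': [18, 18, 18]}
After line 4: result = d['b'] = [18, 18, 18]

{'a': [18, 18], 'b': [18, 18, 18]}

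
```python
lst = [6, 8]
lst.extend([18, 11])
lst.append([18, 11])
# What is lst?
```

After line 1: lst = [6, 8]
After line 2 (extend unpacks [18, 11]): lst = [6, 8, 18, 11]
After line 3 (append adds [18, 11] as single element): lst = [6, 8, 18, 11, [18, 11]]

[6, 8, 18, 11, [18, 11]]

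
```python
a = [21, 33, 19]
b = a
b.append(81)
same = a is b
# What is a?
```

After line 1: a = [21, 33, 19]
After line 2 (b = a is an alias, same object): a = [21, 33, 19], b = [21, 33, 19]
After line 3 (b.append mutates the shared list): a = [21, 33, 19, 81], b = [21, 33, 19, 81]
After line 4 (same = a is b; same object -> True): same = True

[21, 33, 19, 81]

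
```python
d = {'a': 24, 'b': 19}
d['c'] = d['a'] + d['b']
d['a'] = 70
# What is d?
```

After line 1: d = {'a': 24, 'b': 19}
After line 2 (d['c'] = 24 + 19): d = {'a': 24, 'b': 19, 'c': 43}
After line 3: d = {'a': 70, 'b': 19, 'c': 43}

{'a': 70, 'b': 19, 'c': 43}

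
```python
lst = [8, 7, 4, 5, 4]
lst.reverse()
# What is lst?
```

[4, 5, 4, 7, 8]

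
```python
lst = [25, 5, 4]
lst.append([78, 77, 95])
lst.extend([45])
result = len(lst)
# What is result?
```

After line 1: lst = [25, 5, 4]
After line 2 (append adds [78, 77, 95] as single element): lst = [25, 5, 4, [78, 77, 95]]
After line 3 (extend unpacks [45], adds 45): lst = [25, 5, 4, [78, 77, 95], 45]
After line 4: result = len(lst) = 5

5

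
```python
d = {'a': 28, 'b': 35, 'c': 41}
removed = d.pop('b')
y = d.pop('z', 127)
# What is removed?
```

After line 1: d = {'a': 28, 'b': 35, 'c': 41}
After line 2 (pop 'b' returns 35): d = {'a': 28, 'c': 41}, removed = 35
After line 3 (pop 'z' missing, returns default 127): d = {'a': 28, 'c': 41}, y = 127

35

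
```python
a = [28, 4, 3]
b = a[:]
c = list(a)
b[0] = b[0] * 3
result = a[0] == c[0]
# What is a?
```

After line 1: a = [28, 4, 3]
After line 2 (b = a[:], copy): a = [28, 4, 3], b = [28, 4, 3]
After line 3 (c = list(a) is a copy, new object): c = [28, 4, 3]
After line 4 (b[0] = 28 * 3 = 84; only b mutates (copy)): a = [28, 4, 3], b = [84, 4, 3], c = [28, 4, 3]
After line 5 (a[0] = 28, c[0] = 28; result = True)

[28, 4, 3]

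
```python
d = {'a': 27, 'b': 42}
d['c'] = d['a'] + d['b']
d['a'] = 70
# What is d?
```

After line 1: d = {'a': 27, 'b': 42}
After line 2 (d['c'] = 27 + 42): d = {'a': 27, 'b': 42, 'c': 69}
After line 3: d = {'a': 70, 'b': 42, 'c': 69}

{'a': 70, 'b': 42, 'c': 69}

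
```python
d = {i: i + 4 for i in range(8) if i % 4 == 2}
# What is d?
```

{2: 6, 6: 10}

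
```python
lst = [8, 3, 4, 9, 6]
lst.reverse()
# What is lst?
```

[6, 9, 4, 3, 8]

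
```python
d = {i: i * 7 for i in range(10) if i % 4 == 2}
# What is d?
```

{2: 14, 6: 42}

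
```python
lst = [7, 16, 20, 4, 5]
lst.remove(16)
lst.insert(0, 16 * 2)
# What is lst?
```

After line 1: lst = [7, 16, 20, 4, 5]
After line 2 (remove first 16): lst = [7, 20, 4, 5]
After line 3 (insert 32 at index 0): lst = [32, 7, 20, 4, 5]

[32, 7, 20, 4, 5]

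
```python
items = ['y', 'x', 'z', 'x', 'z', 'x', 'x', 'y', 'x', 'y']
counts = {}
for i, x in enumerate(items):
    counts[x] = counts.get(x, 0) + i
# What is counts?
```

Initial: counts = {}, items = ['y', 'x', 'z', 'x', 'z', 'x', 'x', 'y', 'x', 'y']
i=0, x='y': counts = {'y': 0}
i=1, x='x': counts = {'y': 0, 'x': 1}
i=2, x='z': counts = {'y': 0, 'x': 1, 'z': 2}
i=3, x='x': counts = {'y': 0, 'x': 4, 'z': 2}
i=4, x='z': counts = {'y': 0, 'x': 4, 'z': 6}
i=5, x='x': counts = {'y': 0, 'x': 9, 'z': 6}
i=6, x='x': counts = {'y': 0, 'x': 15, 'z': 6}
i=7, x='y': counts = {'y': 7, 'x': 15, 'z': 6}
i=8, x='x': counts = {'y': 7, 'x': 23, 'z': 6}
i=9, x='y': counts = {'y': 16, 'x': 23, 'z': 6}

{'y': 16, 'x': 23, 'z': 6}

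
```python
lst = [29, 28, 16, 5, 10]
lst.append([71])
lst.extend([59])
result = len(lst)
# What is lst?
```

After line 1: lst = [29, 28, 16, 5, 10]
After line 2 (append adds [71] as single element): lst = [29, 28, 16, 5, 10, [71]]
After line 3 (extend unpacks [59], adds 59): lst = [29, 28, 16, 5, 10, [71], 59]
After line 4: result = len(lst) = 7

[29, 28, 16, 5, 10, [71], 59]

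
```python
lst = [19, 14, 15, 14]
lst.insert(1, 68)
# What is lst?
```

[19, 68, 14, 15, 14]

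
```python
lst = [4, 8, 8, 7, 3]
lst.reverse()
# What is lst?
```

[3, 7, 8, 8, 4]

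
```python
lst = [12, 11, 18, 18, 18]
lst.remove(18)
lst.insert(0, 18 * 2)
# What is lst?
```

After line 1: lst = [12, 11, 18, 18, 18]
After line 2 (remove first 18): lst = [12, 11, 18, 18]
After line 3 (insert 36 at index 0): lst = [36, 12, 11, 18, 18]

[36, 12, 11, 18, 18]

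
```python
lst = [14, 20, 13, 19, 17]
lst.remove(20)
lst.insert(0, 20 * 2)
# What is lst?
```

After line 1: lst = [14, 20, 13, 19, 17]
After line 2 (remove first 20): lst = [14, 13, 19, 17]
After line 3 (insert 40 at index 0): lst = [40, 14, 13, 19, 17]

[40, 14, 13, 19, 17]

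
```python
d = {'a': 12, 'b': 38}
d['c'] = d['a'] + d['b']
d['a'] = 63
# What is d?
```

After line 1: d = {'a': 12, 'b': 38}
After line 2 (d['c'] = 12 + 38): d = {'a': 12, 'b': 38, 'c': 50}
After line 3: d = {'a': 63, 'b': 38, 'c': 50}

{'a': 63, 'b': 38, 'c': 50}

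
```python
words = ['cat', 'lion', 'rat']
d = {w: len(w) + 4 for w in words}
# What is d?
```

{'cat': 7, 'lion': 8, 'rat': 7}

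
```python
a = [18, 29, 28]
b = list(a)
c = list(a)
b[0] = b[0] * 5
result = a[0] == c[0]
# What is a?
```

After line 1: a = [18, 29, 28]
After line 2 (b = list(a), copy): a = [18, 29, 28], b = [18, 29, 28]
After line 3 (c = list(a) is a copy, new object): c = [18, 29, 28]
After line 4 (b[0] = 18 * 5 = 90; only b mutates (copy)): a = [18, 29, 28], b = [90, 29, 28], c = [18, 29, 28]
After line 5 (a[0] = 18, c[0] = 18; result = True)

[18, 29, 28]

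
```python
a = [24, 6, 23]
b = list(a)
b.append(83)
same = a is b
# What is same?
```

After line 1: a = [24, 6, 23]
After line 2 (b = list(a) is a shallow copy, new object): a = [24, 6, 23], b = [24, 6, 23]
After line 3 (append only mutates b): a = [24, 6, 23], b = [24, 6, 23, 83]
After line 4 (same = a is b; different objects -> False): same = False

False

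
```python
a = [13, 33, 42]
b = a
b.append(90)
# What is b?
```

After line 1: a = [13, 33, 42]
After line 2 (b = a is an alias, same object): a = [13, 33, 42], b = [13, 33, 42]
After line 3 (b.append mutates the shared list): a = [13, 33, 42, 90], b = [13, 33, 42, 90]

[13, 33, 42, 90]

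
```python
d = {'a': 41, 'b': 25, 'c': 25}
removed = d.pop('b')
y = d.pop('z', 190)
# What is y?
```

After line 1: d = {'a': 41, 'b': 25, 'c': 25}
After line 2 (pop 'b' returns 25): d = {'a': 41, 'c': 25}, removed = 25
After line 3 (pop 'z' missing, returns default 190): d = {'a': 41, 'c': 25}, y = 190

190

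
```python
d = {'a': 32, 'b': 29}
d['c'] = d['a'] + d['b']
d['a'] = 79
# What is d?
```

After line 1: d = {'a': 32, 'b': 29}
After line 2 (d['c'] = 32 + 29): d = {'a': 32, 'b': 29, 'c': 61}
After line 3: d = {'a': 79, 'b': 29, 'c': 61}

{'a': 79, 'b': 29, 'c': 61}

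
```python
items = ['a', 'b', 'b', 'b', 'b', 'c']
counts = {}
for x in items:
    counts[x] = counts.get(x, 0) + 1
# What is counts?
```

Initial: counts = {}, items = ['a', 'b', 'b', 'b', 'b', 'c']
See 'a': counts = {'a': 1}
See 'b': counts = {'a': 1, 'b': 1}
See 'b': counts = {'a': 1, 'b': 2}
See 'b': counts = {'a': 1, 'b': 3}
See 'b': counts = {'a': 1, 'b': 4}
See 'c': counts = {'a': 1, 'b': 4, 'c': 1}

{'a': 1, 'b': 4, 'c': 1}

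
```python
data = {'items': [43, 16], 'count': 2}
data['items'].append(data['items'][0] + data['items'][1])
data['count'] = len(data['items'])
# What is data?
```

After line 1: data = {'items': [43, 16], 'count': 2}
After line 2 (append 43 + 16 = 59): data = {'items': [43, 16, 59], 'count': 2}
After line 3 (count = len(items) = 3): data = {'items': [43, 16, 59], 'count': 3}

{'items': [43, 16, 59], 'count': 3}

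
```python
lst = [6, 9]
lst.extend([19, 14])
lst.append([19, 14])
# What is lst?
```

After line 1: lst = [6, 9]
After line 2 (extend unpacks [19, 14]): lst = [6, 9, 19, 14]
After line 3 (append adds [19, 14] as single element): lst = [6, 9, 19, 14, [19, 14]]

[6, 9, 19, 14, [19, 14]]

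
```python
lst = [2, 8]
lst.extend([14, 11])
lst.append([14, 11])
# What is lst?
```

After line 1: lst = [2, 8]
After line 2 (extend unpacks [14, 11]): lst = [2, 8, 14, 11]
After line 3 (append adds [14, 11] as single element): lst = [2, 8, 14, 11, [14, 11]]

[2, 8, 14, 11, [14, 11]]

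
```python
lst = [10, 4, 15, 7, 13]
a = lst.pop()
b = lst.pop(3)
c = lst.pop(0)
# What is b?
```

After line 1: lst = [10, 4, 15, 7, 13]
After line 2 (pop() -> a = 13): lst = [10, 4, 15, 7]
After line 3 (pop(3) -> b = 7): lst = [10, 4, 15]
After line 4 (pop(0) -> c = 10): lst = [4, 15]

7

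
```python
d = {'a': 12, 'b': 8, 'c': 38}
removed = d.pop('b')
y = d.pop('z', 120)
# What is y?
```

After line 1: d = {'a': 12, 'b': 8, 'c': 38}
After line 2 (pop 'b' returns 8): d = {'a': 12, 'c': 38}, removed = 8
After line 3 (pop 'z' missing, returns default 120): d = {'a': 12, 'c': 38}, y = 120

120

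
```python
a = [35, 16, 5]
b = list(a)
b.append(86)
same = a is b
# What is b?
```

After line 1: a = [35, 16, 5]
After line 2 (b = list(a) is a shallow copy, new object): a = [35, 16, 5], b = [35, 16, 5]
After line 3 (append only mutates b): a = [35, 16, 5], b = [35, 16, 5, 86]
After line 4 (same = a is b; different objects -> False): same = False

[35, 16, 5, 86]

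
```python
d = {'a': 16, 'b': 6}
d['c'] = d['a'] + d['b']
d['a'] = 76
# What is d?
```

After line 1: d = {'a': 16, 'b': 6}
After line 2 (d['c'] = 16 + 6): d = {'a': 16, 'b': 6, 'c': 22}
After line 3: d = {'a': 76, 'b': 6, 'c': 22}

{'a': 76, 'b': 6, 'c': 22}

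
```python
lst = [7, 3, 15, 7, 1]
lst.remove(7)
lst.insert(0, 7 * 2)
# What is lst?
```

After line 1: lst = [7, 3, 15, 7, 1]
After line 2 (remove first 7): lst = [3, 15, 7, 1]
After line 3 (insert 14 at index 0): lst = [14, 3, 15, 7, 1]

[14, 3, 15, 7, 1]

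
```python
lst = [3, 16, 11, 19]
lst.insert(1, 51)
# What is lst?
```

[3, 51, 16, 11, 19]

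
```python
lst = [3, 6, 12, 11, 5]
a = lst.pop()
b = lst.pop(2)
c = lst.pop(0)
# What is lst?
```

After line 1: lst = [3, 6, 12, 11, 5]
After line 2 (pop() -> a = 5): lst = [3, 6, 12, 11]
After line 3 (pop(2) -> b = 12): lst = [3, 6, 11]
After line 4 (pop(0) -> c = 3): lst = [6, 11]

[6, 11]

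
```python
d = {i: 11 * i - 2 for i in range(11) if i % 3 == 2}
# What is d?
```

{2: 20, 5: 53, 8: 86}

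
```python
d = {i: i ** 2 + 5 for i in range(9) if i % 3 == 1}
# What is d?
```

{1: 6, 4: 21, 7: 54}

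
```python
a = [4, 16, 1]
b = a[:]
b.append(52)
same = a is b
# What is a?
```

After line 1: a = [4, 16, 1]
After line 2 (b = a[:] is a shallow copy, new object): a = [4, 16, 1], b = [4, 16, 1]
After line 3 (append only mutates b): a = [4, 16, 1], b = [4, 16, 1, 52]
After line 4 (same = a is b; different objects -> False): same = False

[4, 16, 1]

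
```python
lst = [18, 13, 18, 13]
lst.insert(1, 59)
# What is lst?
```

[18, 59, 13, 18, 13]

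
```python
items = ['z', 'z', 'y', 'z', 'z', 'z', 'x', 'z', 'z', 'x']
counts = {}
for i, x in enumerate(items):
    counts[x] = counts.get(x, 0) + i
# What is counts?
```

Initial: counts = {}, items = ['z', 'z', 'y', 'z', 'z', 'z', 'x', 'z', 'z', 'x']
i=0, x='z': counts = {'z': 0}
i=1, x='z': counts = {'z': 1}
i=2, x='y': counts = {'z': 1, 'y': 2}
i=3, x='z': counts = {'z': 4, 'y': 2}
i=4, x='z': counts = {'z': 8, 'y': 2}
i=5, x='z': counts = {'z': 13, 'y': 2}
i=6, x='x': counts = {'z': 13, 'y': 2, 'x': 6}
i=7, x='z': counts = {'z': 20, 'y': 2, 'x': 6}
i=8, x='z': counts = {'z': 28, 'y': 2, 'x': 6}
i=9, x='x': counts = {'z': 28, 'y': 2, 'x': 15}

{'z': 28, 'y': 2, 'x': 15}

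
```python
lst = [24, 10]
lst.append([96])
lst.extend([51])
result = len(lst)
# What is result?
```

After line 1: lst = [24, 10]
After line 2 (append adds [96] as single element): lst = [24, 10, [96]]
After line 3 (extend unpacks [51], adds 51): lst = [24, 10, [96], 51]
After line 4: result = len(lst) = 4

4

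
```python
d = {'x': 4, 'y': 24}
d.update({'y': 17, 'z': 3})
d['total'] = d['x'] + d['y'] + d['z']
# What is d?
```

After line 1: d = {'x': 4, 'y': 24}
After line 2 (y overwritten, z added): d = {'x': 4, 'y': 17, 'z': 3}
After line 3 (total = 4 + 17 + 3 = 24): d = {'x': 4, 'y': 17, 'z': 3, 'total': 24}

{'x': 4, 'y': 17, 'z': 3, 'total': 24}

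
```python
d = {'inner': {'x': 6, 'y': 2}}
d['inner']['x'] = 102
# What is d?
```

After line 1: d = {'inner': {'x': 6, 'y': 2}}
After line 2 (inner x overwritten): d = {'inner': {'x': 102, 'y': 2}}

{'inner': {'x': 102, 'y': 2}}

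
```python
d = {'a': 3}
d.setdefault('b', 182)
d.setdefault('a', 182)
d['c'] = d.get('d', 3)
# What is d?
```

After line 1: d = {'a': 3}
After line 2 (setdefault adds 'b'=182): d = {'a': 3, 'b': 182}
After line 3 (setdefault 'a' no-op, already exists): d = {'a': 3, 'b': 182}
After line 4 (get('d', 3) returns default since 'd' not in d): d = {'a': 3, 'b': 182, 'c': 3}

{'a': 3, 'b': 182, 'c': 3}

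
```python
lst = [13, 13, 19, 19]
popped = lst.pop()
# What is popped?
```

19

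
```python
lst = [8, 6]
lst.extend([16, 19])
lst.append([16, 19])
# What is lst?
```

After line 1: lst = [8, 6]
After line 2 (extend unpacks [16, 19]): lst = [8, 6, 16, 19]
After line 3 (append adds [16, 19] as single element): lst = [8, 6, 16, 19, [16, 19]]

[8, 6, 16, 19, [16, 19]]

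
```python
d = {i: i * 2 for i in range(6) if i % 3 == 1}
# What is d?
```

{1: 2, 4: 8}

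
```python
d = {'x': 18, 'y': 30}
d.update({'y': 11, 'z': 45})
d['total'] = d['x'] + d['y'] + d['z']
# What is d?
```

After line 1: d = {'x': 18, 'y': 30}
After line 2 (y overwritten, z added): d = {'x': 18, 'y': 11, 'z': 45}
After line 3 (total = 18 + 11 + 45 = 74): d = {'x': 18, 'y': 11, 'z': 45, 'total': 74}

{'x': 18, 'y': 11, 'z': 45, 'total': 74}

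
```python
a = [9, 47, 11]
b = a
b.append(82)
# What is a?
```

After line 1: a = [9, 47, 11]
After line 2 (b = a is an alias, same object): a = [9, 47, 11], b = [9, 47, 11]
After line 3 (b.append mutates the shared list): a = [9, 47, 11, 82], b = [9, 47, 11, 82]

[9, 47, 11, 82]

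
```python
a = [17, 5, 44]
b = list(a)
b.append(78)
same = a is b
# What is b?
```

After line 1: a = [17, 5, 44]
After line 2 (b = list(a) is a shallow copy, new object): a = [17, 5, 44], b = [17, 5, 44]
After line 3 (append only mutates b): a = [17, 5, 44], b = [17, 5, 44, 78]
After line 4 (same = a is b; different objects -> False): same = False

[17, 5, 44, 78]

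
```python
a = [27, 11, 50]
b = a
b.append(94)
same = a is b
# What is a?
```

After line 1: a = [27, 11, 50]
After line 2 (b = a is an alias, same object): a = [27, 11, 50], b = [27, 11, 50]
After line 3 (b.append mutates the shared list): a = [27, 11, 50, 94], b = [27, 11, 50, 94]
After line 4 (same = a is b; same object -> True): same = True

[27, 11, 50, 94]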